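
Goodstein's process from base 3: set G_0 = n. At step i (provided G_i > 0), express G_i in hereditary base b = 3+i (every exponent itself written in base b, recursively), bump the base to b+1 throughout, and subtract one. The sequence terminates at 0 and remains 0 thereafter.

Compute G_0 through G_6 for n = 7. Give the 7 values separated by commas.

7, 8, 9, 9, 9, 9, 9

step 0: 7 = 2·3 + 1; sub 4 for 3: 2·4 + 1; = 9; G_1 = 9−1 = 8
step 1: 8 = 2·4; sub 5 for 4: 2·5; = 10; G_2 = 10−1 = 9
step 2: 9 = 5 + 4; sub 6 for 5: 6 + 4; = 10; G_3 = 10−1 = 9
step 3: 9 = 6 + 3; sub 7 for 6: 7 + 3; = 10; G_4 = 10−1 = 9
step 4: 9 = 7 + 2; sub 8 for 7: 8 + 2; = 10; G_5 = 10−1 = 9
step 5: 9 = 8 + 1; sub 9 for 8: 9 + 1; = 10; G_6 = 10−1 = 9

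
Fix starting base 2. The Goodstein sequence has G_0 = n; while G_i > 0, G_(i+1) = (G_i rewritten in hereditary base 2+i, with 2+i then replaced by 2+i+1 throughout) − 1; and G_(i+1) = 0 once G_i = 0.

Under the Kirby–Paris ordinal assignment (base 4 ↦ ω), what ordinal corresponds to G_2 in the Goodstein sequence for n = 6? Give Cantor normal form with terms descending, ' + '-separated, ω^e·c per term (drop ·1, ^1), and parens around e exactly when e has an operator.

G_0 = 6. HB_2(6) = 2^2 + 2. Bump = 30. G_1 = 29.
G_1 = 29. HB_3(29) = 3^3 + 2. Bump = 258. G_2 = 257.
G_2 = 257. HB_4(257) = 4^4 + 1. Bump = 3126. G_3 = 3125.

ω^ω + 1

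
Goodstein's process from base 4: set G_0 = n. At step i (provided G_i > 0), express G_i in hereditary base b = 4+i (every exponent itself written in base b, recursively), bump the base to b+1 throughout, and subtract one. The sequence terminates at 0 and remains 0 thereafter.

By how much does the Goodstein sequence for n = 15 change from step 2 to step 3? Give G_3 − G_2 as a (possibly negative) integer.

2

G_0=15  [base 4] 3·4 + 3  →[4↦5]→  3·5 + 3 = 18  −1 ⇒ G_1=17
G_1=17  [base 5] 3·5 + 2  →[5↦6]→  3·6 + 2 = 20  −1 ⇒ G_2=19
G_2=19  [base 6] 3·6 + 1  →[6↦7]→  3·7 + 1 = 22  −1 ⇒ G_3=21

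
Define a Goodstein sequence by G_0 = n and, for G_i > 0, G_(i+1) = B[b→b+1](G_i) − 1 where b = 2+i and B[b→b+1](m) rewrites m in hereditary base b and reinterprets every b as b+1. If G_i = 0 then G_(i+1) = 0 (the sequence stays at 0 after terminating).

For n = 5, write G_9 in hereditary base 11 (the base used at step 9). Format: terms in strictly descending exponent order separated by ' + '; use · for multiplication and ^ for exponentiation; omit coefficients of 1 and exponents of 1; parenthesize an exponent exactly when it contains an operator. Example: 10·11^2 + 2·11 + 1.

step 0: 5 = 2^2 + 1; sub 3 for 2: 3^3 + 1; = 28; G_1 = 28−1 = 27
step 1: 27 = 3^3; sub 4 for 3: 4^4; = 256; G_2 = 256−1 = 255
step 2: 255 = 3·4^3 + 3·4^2 + 3·4 + 3; sub 5 for 4: 3·5^3 + 3·5^2 + 3·5 + 3; = 468; G_3 = 468−1 = 467
step 3: 467 = 3·5^3 + 3·5^2 + 3·5 + 2; sub 6 for 5: 3·6^3 + 3·6^2 + 3·6 + 2; = 776; G_4 = 776−1 = 775
step 4: 775 = 3·6^3 + 3·6^2 + 3·6 + 1; sub 7 for 6: 3·7^3 + 3·7^2 + 3·7 + 1; = 1198; G_5 = 1198−1 = 1197
step 5: 1197 = 3·7^3 + 3·7^2 + 3·7; sub 8 for 7: 3·8^3 + 3·8^2 + 3·8; = 1752; G_6 = 1752−1 = 1751
step 6: 1751 = 3·8^3 + 3·8^2 + 2·8 + 7; sub 9 for 8: 3·9^3 + 3·9^2 + 2·9 + 7; = 2455; G_7 = 2455−1 = 2454
step 7: 2454 = 3·9^3 + 3·9^2 + 2·9 + 6; sub 10 for 9: 3·10^3 + 3·10^2 + 2·10 + 6; = 3326; G_8 = 3326−1 = 3325
step 8: 3325 = 3·10^3 + 3·10^2 + 2·10 + 5; sub 11 for 10: 3·11^3 + 3·11^2 + 2·11 + 5; = 4383; G_9 = 4383−1 = 4382

3·11^3 + 3·11^2 + 2·11 + 4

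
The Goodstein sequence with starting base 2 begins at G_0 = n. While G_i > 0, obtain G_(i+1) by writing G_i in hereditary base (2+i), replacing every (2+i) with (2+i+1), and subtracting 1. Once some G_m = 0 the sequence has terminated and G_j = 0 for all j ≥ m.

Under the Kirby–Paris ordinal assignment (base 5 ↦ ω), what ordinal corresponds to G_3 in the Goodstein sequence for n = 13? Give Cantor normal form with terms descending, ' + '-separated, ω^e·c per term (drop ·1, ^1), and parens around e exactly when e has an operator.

i=0: 13 = 2^(2 + 1) + 2^2 + 1 (b=2); 2→3: 3^(3 + 1) + 3^3 + 1 = 109; 109−1 = 108
i=1: 108 = 3^(3 + 1) + 3^3 (b=3); 3→4: 4^(4 + 1) + 4^4 = 1280; 1280−1 = 1279
i=2: 1279 = 4^(4 + 1) + 3·4^3 + 3·4^2 + 3·4 + 3 (b=4); 4→5: 5^(5 + 1) + 3·5^3 + 3·5^2 + 3·5 + 3 = 16093; 16093−1 = 16092
i=3: 16092 = 5^(5 + 1) + 3·5^3 + 3·5^2 + 3·5 + 2 (b=5); 5→6: 6^(6 + 1) + 3·6^3 + 3·6^2 + 3·6 + 2 = 280712; 280712−1 = 280711

ω^(ω + 1) + ω^3·3 + ω^2·3 + ω·3 + 2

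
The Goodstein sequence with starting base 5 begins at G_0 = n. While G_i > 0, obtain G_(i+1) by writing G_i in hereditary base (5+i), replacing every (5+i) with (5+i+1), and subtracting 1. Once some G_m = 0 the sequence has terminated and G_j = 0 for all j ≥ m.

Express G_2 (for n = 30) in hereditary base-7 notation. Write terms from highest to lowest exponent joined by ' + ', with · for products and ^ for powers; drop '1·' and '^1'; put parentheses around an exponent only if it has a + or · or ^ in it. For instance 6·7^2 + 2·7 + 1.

step 0: 30 = 5^2 + 5; sub 6 for 5: 6^2 + 6; = 42; G_1 = 42−1 = 41
step 1: 41 = 6^2 + 5; sub 7 for 6: 7^2 + 5; = 54; G_2 = 54−1 = 53
step 2: 53 = 7^2 + 4; sub 8 for 7: 8^2 + 4; = 68; G_3 = 68−1 = 67

7^2 + 4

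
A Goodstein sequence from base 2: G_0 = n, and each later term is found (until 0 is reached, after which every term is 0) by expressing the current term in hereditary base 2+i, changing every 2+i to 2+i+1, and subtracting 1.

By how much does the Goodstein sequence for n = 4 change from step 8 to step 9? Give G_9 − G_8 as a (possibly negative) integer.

(0) 4|_2 = 2^2 ↦ 3^3|_3 = 27 ⇒ 26
(1) 26|_3 = 2·3^2 + 2·3 + 2 ↦ 2·4^2 + 2·4 + 2|_4 = 42 ⇒ 41
(2) 41|_4 = 2·4^2 + 2·4 + 1 ↦ 2·5^2 + 2·5 + 1|_5 = 61 ⇒ 60
(3) 60|_5 = 2·5^2 + 2·5 ↦ 2·6^2 + 2·6|_6 = 84 ⇒ 83
(4) 83|_6 = 2·6^2 + 6 + 5 ↦ 2·7^2 + 7 + 5|_7 = 110 ⇒ 109
(5) 109|_7 = 2·7^2 + 7 + 4 ↦ 2·8^2 + 8 + 4|_8 = 140 ⇒ 139
(6) 139|_8 = 2·8^2 + 8 + 3 ↦ 2·9^2 + 9 + 3|_9 = 174 ⇒ 173
(7) 173|_9 = 2·9^2 + 9 + 2 ↦ 2·10^2 + 10 + 2|_10 = 212 ⇒ 211
(8) 211|_10 = 2·10^2 + 10 + 1 ↦ 2·11^2 + 11 + 1|_11 = 254 ⇒ 253

42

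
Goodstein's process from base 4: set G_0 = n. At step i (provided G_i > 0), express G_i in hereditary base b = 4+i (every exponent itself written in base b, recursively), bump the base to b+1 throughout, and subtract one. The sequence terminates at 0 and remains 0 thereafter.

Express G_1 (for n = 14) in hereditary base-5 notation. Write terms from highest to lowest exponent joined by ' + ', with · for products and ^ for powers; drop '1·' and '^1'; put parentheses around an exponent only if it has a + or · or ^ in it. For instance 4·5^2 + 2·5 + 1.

base 4: 14 = 3·4 + 2; at 5: 3·5 + 2 = 17; next = 16
base 5: 16 = 3·5 + 1; at 6: 3·6 + 1 = 19; next = 18

3·5 + 1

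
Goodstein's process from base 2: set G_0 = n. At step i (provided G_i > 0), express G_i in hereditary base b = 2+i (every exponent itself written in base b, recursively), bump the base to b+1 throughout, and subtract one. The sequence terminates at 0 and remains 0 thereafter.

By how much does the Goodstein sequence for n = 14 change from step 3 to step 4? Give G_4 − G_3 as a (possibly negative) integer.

14 —HB2→ 2^(2 + 1) + 2^2 + 2 —bump→ 3^(3 + 1) + 3^3 + 3 = 111 —(−1)→ 110
110 —HB3→ 3^(3 + 1) + 3^3 + 2 —bump→ 4^(4 + 1) + 4^4 + 2 = 1282 —(−1)→ 1281
1281 —HB4→ 4^(4 + 1) + 4^4 + 1 —bump→ 5^(5 + 1) + 5^5 + 1 = 18751 —(−1)→ 18750
18750 —HB5→ 5^(5 + 1) + 5^5 —bump→ 6^(6 + 1) + 6^6 = 326592 —(−1)→ 326591

307841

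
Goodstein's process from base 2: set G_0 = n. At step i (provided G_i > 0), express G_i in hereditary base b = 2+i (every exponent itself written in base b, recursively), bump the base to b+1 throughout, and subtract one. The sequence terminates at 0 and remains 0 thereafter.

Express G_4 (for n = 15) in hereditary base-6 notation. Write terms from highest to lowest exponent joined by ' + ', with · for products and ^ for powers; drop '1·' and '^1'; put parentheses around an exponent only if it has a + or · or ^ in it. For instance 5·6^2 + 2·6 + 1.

6^(6 + 1) + 6^6 + 1

i=0: 15 = 2^(2 + 1) + 2^2 + 2 + 1 (b=2); 2→3: 3^(3 + 1) + 3^3 + 3 + 1 = 112; 112−1 = 111
i=1: 111 = 3^(3 + 1) + 3^3 + 3 (b=3); 3→4: 4^(4 + 1) + 4^4 + 4 = 1284; 1284−1 = 1283
i=2: 1283 = 4^(4 + 1) + 4^4 + 3 (b=4); 4→5: 5^(5 + 1) + 5^5 + 3 = 18753; 18753−1 = 18752
i=3: 18752 = 5^(5 + 1) + 5^5 + 2 (b=5); 5→6: 6^(6 + 1) + 6^6 + 2 = 326594; 326594−1 = 326593
i=4: 326593 = 6^(6 + 1) + 6^6 + 1 (b=6); 6→7: 7^(7 + 1) + 7^7 + 1 = 6588345; 6588345−1 = 6588344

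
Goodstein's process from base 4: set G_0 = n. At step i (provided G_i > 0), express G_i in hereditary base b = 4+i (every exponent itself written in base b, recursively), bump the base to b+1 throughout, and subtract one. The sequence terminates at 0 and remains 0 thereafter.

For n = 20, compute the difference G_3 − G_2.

12

step 0: 20 = 4^2 + 4; sub 5 for 4: 5^2 + 5; = 30; G_1 = 30−1 = 29
step 1: 29 = 5^2 + 4; sub 6 for 5: 6^2 + 4; = 40; G_2 = 40−1 = 39
step 2: 39 = 6^2 + 3; sub 7 for 6: 7^2 + 3; = 52; G_3 = 52−1 = 51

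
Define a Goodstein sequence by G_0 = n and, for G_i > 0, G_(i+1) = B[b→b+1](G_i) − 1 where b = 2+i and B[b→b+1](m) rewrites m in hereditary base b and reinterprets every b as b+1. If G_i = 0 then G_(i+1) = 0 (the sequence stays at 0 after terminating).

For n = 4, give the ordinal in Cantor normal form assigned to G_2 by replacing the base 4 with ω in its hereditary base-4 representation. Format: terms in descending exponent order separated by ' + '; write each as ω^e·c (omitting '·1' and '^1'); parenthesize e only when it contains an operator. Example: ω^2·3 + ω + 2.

ω^2·2 + ω·2 + 1

4 —HB2→ 2^2 —bump→ 3^3 = 27 —(−1)→ 26
26 —HB3→ 2·3^2 + 2·3 + 2 —bump→ 2·4^2 + 2·4 + 2 = 42 —(−1)→ 41
41 —HB4→ 2·4^2 + 2·4 + 1 —bump→ 2·5^2 + 2·5 + 1 = 61 —(−1)→ 60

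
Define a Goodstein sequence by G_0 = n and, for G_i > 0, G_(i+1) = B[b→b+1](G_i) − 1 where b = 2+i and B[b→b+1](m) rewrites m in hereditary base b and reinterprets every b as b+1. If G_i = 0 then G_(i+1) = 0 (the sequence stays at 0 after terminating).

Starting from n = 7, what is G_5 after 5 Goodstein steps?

7 —HB2→ 2^2 + 2 + 1 —bump→ 3^3 + 3 + 1 = 31 —(−1)→ 30
30 —HB3→ 3^3 + 3 —bump→ 4^4 + 4 = 260 —(−1)→ 259
259 —HB4→ 4^4 + 3 —bump→ 5^5 + 3 = 3128 —(−1)→ 3127
3127 —HB5→ 5^5 + 2 —bump→ 6^6 + 2 = 46658 —(−1)→ 46657
46657 —HB6→ 6^6 + 1 —bump→ 7^7 + 1 = 823544 —(−1)→ 823543
823543 —HB7→ 7^7 —bump→ 8^8 = 16777216 —(−1)→ 16777215

823543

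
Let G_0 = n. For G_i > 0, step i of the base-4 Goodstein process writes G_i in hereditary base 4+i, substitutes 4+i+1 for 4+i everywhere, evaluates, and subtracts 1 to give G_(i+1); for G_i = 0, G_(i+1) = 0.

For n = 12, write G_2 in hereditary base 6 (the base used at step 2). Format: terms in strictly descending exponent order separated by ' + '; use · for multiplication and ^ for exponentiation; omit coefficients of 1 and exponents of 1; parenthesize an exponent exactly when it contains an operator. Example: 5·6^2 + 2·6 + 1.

G_0 = 12. HB_4(12) = 3·4. Bump = 15. G_1 = 14.
G_1 = 14. HB_5(14) = 2·5 + 4. Bump = 16. G_2 = 15.

2·6 + 3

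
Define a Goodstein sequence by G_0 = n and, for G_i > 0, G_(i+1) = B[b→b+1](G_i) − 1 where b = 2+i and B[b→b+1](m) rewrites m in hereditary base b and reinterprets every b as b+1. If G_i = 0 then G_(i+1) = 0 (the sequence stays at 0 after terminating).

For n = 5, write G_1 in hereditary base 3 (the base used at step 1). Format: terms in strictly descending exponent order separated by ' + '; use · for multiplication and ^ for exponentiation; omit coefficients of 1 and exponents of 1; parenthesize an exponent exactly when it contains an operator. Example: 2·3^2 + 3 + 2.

3^3

step 0: 5 = 2^2 + 1; sub 3 for 2: 3^3 + 1; = 28; G_1 = 28−1 = 27
step 1: 27 = 3^3; sub 4 for 3: 4^4; = 256; G_2 = 256−1 = 255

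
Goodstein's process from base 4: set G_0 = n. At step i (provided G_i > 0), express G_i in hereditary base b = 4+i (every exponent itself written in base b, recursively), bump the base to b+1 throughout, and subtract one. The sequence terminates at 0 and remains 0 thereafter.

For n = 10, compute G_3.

13

[0] 10 ≡ 2·4 + 2 (base 4). Lift 5: 12. −1: 11.
[1] 11 ≡ 2·5 + 1 (base 5). Lift 6: 13. −1: 12.
[2] 12 ≡ 2·6 (base 6). Lift 7: 14. −1: 13.
[3] 13 ≡ 7 + 6 (base 7). Lift 8: 14. −1: 13.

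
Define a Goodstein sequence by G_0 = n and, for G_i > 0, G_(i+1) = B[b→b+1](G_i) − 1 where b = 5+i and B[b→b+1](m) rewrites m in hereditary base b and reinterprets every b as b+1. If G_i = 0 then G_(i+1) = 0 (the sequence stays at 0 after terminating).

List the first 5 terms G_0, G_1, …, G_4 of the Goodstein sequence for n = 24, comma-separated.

24, 27, 30, 33, 36

i=0: 24 = 4·5 + 4 (b=5); 5→6: 4·6 + 4 = 28; 28−1 = 27
i=1: 27 = 4·6 + 3 (b=6); 6→7: 4·7 + 3 = 31; 31−1 = 30
i=2: 30 = 4·7 + 2 (b=7); 7→8: 4·8 + 2 = 34; 34−1 = 33
i=3: 33 = 4·8 + 1 (b=8); 8→9: 4·9 + 1 = 37; 37−1 = 36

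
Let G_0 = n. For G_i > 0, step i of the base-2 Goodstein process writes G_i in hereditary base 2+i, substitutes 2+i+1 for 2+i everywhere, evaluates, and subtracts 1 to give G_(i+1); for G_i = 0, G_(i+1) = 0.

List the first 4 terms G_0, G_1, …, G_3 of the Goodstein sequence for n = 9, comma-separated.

9, 81, 1023, 9842

G_0=9  [base 2] 2^(2 + 1) + 1  →[2↦3]→  3^(3 + 1) + 1 = 82  −1 ⇒ G_1=81
G_1=81  [base 3] 3^(3 + 1)  →[3↦4]→  4^(4 + 1) = 1024  −1 ⇒ G_2=1023
G_2=1023  [base 4] 3·4^4 + 3·4^3 + 3·4^2 + 3·4 + 3  →[4↦5]→  3·5^5 + 3·5^3 + 3·5^2 + 3·5 + 3 = 9843  −1 ⇒ G_3=9842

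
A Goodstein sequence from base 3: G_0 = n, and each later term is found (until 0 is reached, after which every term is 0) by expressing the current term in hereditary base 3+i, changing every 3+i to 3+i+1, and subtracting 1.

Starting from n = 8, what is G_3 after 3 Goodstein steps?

step 0: 8 = 2·3 + 2; sub 4 for 3: 2·4 + 2; = 10; G_1 = 10−1 = 9
step 1: 9 = 2·4 + 1; sub 5 for 4: 2·5 + 1; = 11; G_2 = 11−1 = 10
step 2: 10 = 2·5; sub 6 for 5: 2·6; = 12; G_3 = 12−1 = 11
step 3: 11 = 6 + 5; sub 7 for 6: 7 + 5; = 12; G_4 = 12−1 = 11

11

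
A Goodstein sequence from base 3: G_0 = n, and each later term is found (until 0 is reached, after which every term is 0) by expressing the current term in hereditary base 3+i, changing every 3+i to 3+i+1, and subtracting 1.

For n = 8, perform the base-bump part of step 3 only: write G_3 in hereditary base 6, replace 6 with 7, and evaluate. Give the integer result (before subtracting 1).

(0) 8|_3 = 2·3 + 2 ↦ 2·4 + 2|_4 = 10 ⇒ 9
(1) 9|_4 = 2·4 + 1 ↦ 2·5 + 1|_5 = 11 ⇒ 10
(2) 10|_5 = 2·5 ↦ 2·6|_6 = 12 ⇒ 11
(3) 11|_6 = 6 + 5 ↦ 7 + 5|_7 = 12 ⇒ 11

12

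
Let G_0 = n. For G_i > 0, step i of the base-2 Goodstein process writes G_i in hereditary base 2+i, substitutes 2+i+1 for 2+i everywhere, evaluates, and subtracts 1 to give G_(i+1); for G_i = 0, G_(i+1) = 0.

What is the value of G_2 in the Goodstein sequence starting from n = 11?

1027

G_0=11  [base 2] 2^(2 + 1) + 2 + 1  →[2↦3]→  3^(3 + 1) + 3 + 1 = 85  −1 ⇒ G_1=84
G_1=84  [base 3] 3^(3 + 1) + 3  →[3↦4]→  4^(4 + 1) + 4 = 1028  −1 ⇒ G_2=1027
G_2=1027  [base 4] 4^(4 + 1) + 3  →[4↦5]→  5^(5 + 1) + 3 = 15628  −1 ⇒ G_3=15627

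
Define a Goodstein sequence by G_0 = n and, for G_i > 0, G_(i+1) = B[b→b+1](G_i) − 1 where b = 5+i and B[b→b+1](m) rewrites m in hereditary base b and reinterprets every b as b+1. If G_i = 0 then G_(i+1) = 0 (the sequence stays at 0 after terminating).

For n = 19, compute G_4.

27

(0) 19|_5 = 3·5 + 4 ↦ 3·6 + 4|_6 = 22 ⇒ 21
(1) 21|_6 = 3·6 + 3 ↦ 3·7 + 3|_7 = 24 ⇒ 23
(2) 23|_7 = 3·7 + 2 ↦ 3·8 + 2|_8 = 26 ⇒ 25
(3) 25|_8 = 3·8 + 1 ↦ 3·9 + 1|_9 = 28 ⇒ 27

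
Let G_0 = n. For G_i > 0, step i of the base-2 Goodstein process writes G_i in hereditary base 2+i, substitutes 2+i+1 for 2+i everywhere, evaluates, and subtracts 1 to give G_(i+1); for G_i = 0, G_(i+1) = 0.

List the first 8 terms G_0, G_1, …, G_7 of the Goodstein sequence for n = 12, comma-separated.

(0) 12|_2 = 2^(2 + 1) + 2^2 ↦ 3^(3 + 1) + 3^3|_3 = 108 ⇒ 107
(1) 107|_3 = 3^(3 + 1) + 2·3^2 + 2·3 + 2 ↦ 4^(4 + 1) + 2·4^2 + 2·4 + 2|_4 = 1066 ⇒ 1065
(2) 1065|_4 = 4^(4 + 1) + 2·4^2 + 2·4 + 1 ↦ 5^(5 + 1) + 2·5^2 + 2·5 + 1|_5 = 15686 ⇒ 15685
(3) 15685|_5 = 5^(5 + 1) + 2·5^2 + 2·5 ↦ 6^(6 + 1) + 2·6^2 + 2·6|_6 = 280020 ⇒ 280019
(4) 280019|_6 = 6^(6 + 1) + 2·6^2 + 6 + 5 ↦ 7^(7 + 1) + 2·7^2 + 7 + 5|_7 = 5764911 ⇒ 5764910
(5) 5764910|_7 = 7^(7 + 1) + 2·7^2 + 7 + 4 ↦ 8^(8 + 1) + 2·8^2 + 8 + 4|_8 = 134217868 ⇒ 134217867
(6) 134217867|_8 = 8^(8 + 1) + 2·8^2 + 8 + 3 ↦ 9^(9 + 1) + 2·9^2 + 9 + 3|_9 = 3486784575 ⇒ 3486784574

12, 107, 1065, 15685, 280019, 5764910, 134217867, 3486784574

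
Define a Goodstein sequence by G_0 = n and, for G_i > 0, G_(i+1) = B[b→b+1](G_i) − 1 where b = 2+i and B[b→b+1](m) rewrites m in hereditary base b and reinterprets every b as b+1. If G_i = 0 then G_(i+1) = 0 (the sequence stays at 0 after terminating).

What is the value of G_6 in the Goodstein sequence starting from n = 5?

1751

5 —HB2→ 2^2 + 1 —bump→ 3^3 + 1 = 28 —(−1)→ 27
27 —HB3→ 3^3 —bump→ 4^4 = 256 —(−1)→ 255
255 —HB4→ 3·4^3 + 3·4^2 + 3·4 + 3 —bump→ 3·5^3 + 3·5^2 + 3·5 + 3 = 468 —(−1)→ 467
467 —HB5→ 3·5^3 + 3·5^2 + 3·5 + 2 —bump→ 3·6^3 + 3·6^2 + 3·6 + 2 = 776 —(−1)→ 775
775 —HB6→ 3·6^3 + 3·6^2 + 3·6 + 1 —bump→ 3·7^3 + 3·7^2 + 3·7 + 1 = 1198 —(−1)→ 1197
1197 —HB7→ 3·7^3 + 3·7^2 + 3·7 —bump→ 3·8^3 + 3·8^2 + 3·8 = 1752 —(−1)→ 1751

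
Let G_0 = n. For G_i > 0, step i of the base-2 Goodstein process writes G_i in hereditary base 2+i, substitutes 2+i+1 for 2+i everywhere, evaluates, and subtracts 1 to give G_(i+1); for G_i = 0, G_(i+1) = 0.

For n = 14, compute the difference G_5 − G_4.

G_0=14  [base 2] 2^(2 + 1) + 2^2 + 2  →[2↦3]→  3^(3 + 1) + 3^3 + 3 = 111  −1 ⇒ G_1=110
G_1=110  [base 3] 3^(3 + 1) + 3^3 + 2  →[3↦4]→  4^(4 + 1) + 4^4 + 2 = 1282  −1 ⇒ G_2=1281
G_2=1281  [base 4] 4^(4 + 1) + 4^4 + 1  →[4↦5]→  5^(5 + 1) + 5^5 + 1 = 18751  −1 ⇒ G_3=18750
G_3=18750  [base 5] 5^(5 + 1) + 5^5  →[5↦6]→  6^(6 + 1) + 6^6 = 326592  −1 ⇒ G_4=326591
G_4=326591  [base 6] 6^(6 + 1) + 5·6^5 + 5·6^4 + 5·6^3 + 5·6^2 + 5·6 + 5  →[6↦7]→  7^(7 + 1) + 5·7^5 + 5·7^4 + 5·7^3 + 5·7^2 + 5·7 + 5 = 5862841  −1 ⇒ G_5=5862840

5536249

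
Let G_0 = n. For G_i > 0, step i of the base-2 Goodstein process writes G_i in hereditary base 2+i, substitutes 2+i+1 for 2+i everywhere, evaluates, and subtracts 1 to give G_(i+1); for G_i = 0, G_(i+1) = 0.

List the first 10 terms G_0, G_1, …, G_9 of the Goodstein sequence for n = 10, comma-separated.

10, 83, 1025, 15625, 279935, 4215754, 84073323, 1937434592, 50000555551, 1426559238830

[0] 10 ≡ 2^(2 + 1) + 2 (base 2). Lift 3: 84. −1: 83.
[1] 83 ≡ 3^(3 + 1) + 2 (base 3). Lift 4: 1026. −1: 1025.
[2] 1025 ≡ 4^(4 + 1) + 1 (base 4). Lift 5: 15626. −1: 15625.
[3] 15625 ≡ 5^(5 + 1) (base 5). Lift 6: 279936. −1: 279935.
[4] 279935 ≡ 5·6^6 + 5·6^5 + 5·6^4 + 5·6^3 + 5·6^2 + 5·6 + 5 (base 6). Lift 7: 4215755. −1: 4215754.
[5] 4215754 ≡ 5·7^7 + 5·7^5 + 5·7^4 + 5·7^3 + 5·7^2 + 5·7 + 4 (base 7). Lift 8: 84073324. −1: 84073323.
[6] 84073323 ≡ 5·8^8 + 5·8^5 + 5·8^4 + 5·8^3 + 5·8^2 + 5·8 + 3 (base 8). Lift 9: 1937434593. −1: 1937434592.
[7] 1937434592 ≡ 5·9^9 + 5·9^5 + 5·9^4 + 5·9^3 + 5·9^2 + 5·9 + 2 (base 9). Lift 10: 50000555552. −1: 50000555551.
[8] 50000555551 ≡ 5·10^10 + 5·10^5 + 5·10^4 + 5·10^3 + 5·10^2 + 5·10 + 1 (base 10). Lift 11: 1426559238831. −1: 1426559238830.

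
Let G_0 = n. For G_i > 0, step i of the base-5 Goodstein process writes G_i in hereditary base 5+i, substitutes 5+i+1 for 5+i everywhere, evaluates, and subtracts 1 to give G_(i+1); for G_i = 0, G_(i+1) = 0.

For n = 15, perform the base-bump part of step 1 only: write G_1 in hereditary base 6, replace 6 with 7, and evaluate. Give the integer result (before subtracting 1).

G_0 = 15. HB_5(15) = 3·5. Bump = 18. G_1 = 17.
G_1 = 17. HB_6(17) = 2·6 + 5. Bump = 19. G_2 = 18.

19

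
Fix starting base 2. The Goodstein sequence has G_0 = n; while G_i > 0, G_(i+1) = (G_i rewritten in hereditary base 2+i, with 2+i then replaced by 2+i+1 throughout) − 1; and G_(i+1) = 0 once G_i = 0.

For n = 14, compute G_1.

110

i=0: 14 = 2^(2 + 1) + 2^2 + 2 (b=2); 2→3: 3^(3 + 1) + 3^3 + 3 = 111; 111−1 = 110
i=1: 110 = 3^(3 + 1) + 3^3 + 2 (b=3); 3→4: 4^(4 + 1) + 4^4 + 2 = 1282; 1282−1 = 1281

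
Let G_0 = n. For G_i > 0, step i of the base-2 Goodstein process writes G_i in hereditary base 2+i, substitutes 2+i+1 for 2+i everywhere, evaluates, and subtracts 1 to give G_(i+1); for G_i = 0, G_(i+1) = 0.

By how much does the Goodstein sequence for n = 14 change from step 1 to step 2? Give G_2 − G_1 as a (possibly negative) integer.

step 0: 14 = 2^(2 + 1) + 2^2 + 2; sub 3 for 2: 3^(3 + 1) + 3^3 + 3; = 111; G_1 = 111−1 = 110
step 1: 110 = 3^(3 + 1) + 3^3 + 2; sub 4 for 3: 4^(4 + 1) + 4^4 + 2; = 1282; G_2 = 1282−1 = 1281

1171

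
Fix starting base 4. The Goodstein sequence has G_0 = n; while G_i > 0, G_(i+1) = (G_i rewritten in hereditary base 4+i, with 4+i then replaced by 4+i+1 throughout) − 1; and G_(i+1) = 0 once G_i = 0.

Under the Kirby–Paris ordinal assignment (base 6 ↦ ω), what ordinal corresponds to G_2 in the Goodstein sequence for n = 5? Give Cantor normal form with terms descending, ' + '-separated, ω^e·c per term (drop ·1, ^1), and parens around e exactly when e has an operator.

G_0 = 5. HB_4(5) = 4 + 1. Bump = 6. G_1 = 5.
G_1 = 5. HB_5(5) = 5. Bump = 6. G_2 = 5.
G_2 = 5. HB_6(5) = 5. Bump = 5. G_3 = 4.

5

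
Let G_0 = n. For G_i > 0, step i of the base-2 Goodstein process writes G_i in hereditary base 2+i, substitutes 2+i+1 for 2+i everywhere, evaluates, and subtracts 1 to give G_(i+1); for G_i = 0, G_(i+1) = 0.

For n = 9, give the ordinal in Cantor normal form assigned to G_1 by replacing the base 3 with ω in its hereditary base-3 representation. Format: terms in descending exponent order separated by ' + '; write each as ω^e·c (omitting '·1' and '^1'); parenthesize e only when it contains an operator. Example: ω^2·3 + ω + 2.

ω^(ω + 1)

G_0 = 9. HB_2(9) = 2^(2 + 1) + 1. Bump = 82. G_1 = 81.
G_1 = 81. HB_3(81) = 3^(3 + 1). Bump = 1024. G_2 = 1023.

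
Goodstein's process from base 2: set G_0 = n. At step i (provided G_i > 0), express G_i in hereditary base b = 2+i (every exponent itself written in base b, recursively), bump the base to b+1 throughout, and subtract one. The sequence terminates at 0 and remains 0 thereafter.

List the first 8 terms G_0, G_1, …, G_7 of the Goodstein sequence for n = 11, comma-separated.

G_0 = 11. HB_2(11) = 2^(2 + 1) + 2 + 1. Bump = 85. G_1 = 84.
G_1 = 84. HB_3(84) = 3^(3 + 1) + 3. Bump = 1028. G_2 = 1027.
G_2 = 1027. HB_4(1027) = 4^(4 + 1) + 3. Bump = 15628. G_3 = 15627.
G_3 = 15627. HB_5(15627) = 5^(5 + 1) + 2. Bump = 279938. G_4 = 279937.
G_4 = 279937. HB_6(279937) = 6^(6 + 1) + 1. Bump = 5764802. G_5 = 5764801.
G_5 = 5764801. HB_7(5764801) = 7^(7 + 1). Bump = 134217728. G_6 = 134217727.
G_6 = 134217727. HB_8(134217727) = 7·8^8 + 7·8^7 + 7·8^6 + 7·8^5 + 7·8^4 + 7·8^3 + 7·8^2 + 7·8 + 7. Bump = 2749609303. G_7 = 2749609302.

11, 84, 1027, 15627, 279937, 5764801, 134217727, 2749609302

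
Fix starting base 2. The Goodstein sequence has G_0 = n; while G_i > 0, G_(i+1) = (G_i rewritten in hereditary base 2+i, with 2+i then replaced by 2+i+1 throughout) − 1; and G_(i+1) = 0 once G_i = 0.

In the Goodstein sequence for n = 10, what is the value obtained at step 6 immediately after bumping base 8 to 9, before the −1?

1937434593

(0) 10|_2 = 2^(2 + 1) + 2 ↦ 3^(3 + 1) + 3|_3 = 84 ⇒ 83
(1) 83|_3 = 3^(3 + 1) + 2 ↦ 4^(4 + 1) + 2|_4 = 1026 ⇒ 1025
(2) 1025|_4 = 4^(4 + 1) + 1 ↦ 5^(5 + 1) + 1|_5 = 15626 ⇒ 15625
(3) 15625|_5 = 5^(5 + 1) ↦ 6^(6 + 1)|_6 = 279936 ⇒ 279935
(4) 279935|_6 = 5·6^6 + 5·6^5 + 5·6^4 + 5·6^3 + 5·6^2 + 5·6 + 5 ↦ 5·7^7 + 5·7^5 + 5·7^4 + 5·7^3 + 5·7^2 + 5·7 + 5|_7 = 4215755 ⇒ 4215754
(5) 4215754|_7 = 5·7^7 + 5·7^5 + 5·7^4 + 5·7^3 + 5·7^2 + 5·7 + 4 ↦ 5·8^8 + 5·8^5 + 5·8^4 + 5·8^3 + 5·8^2 + 5·8 + 4|_8 = 84073324 ⇒ 84073323
(6) 84073323|_8 = 5·8^8 + 5·8^5 + 5·8^4 + 5·8^3 + 5·8^2 + 5·8 + 3 ↦ 5·9^9 + 5·9^5 + 5·9^4 + 5·9^3 + 5·9^2 + 5·9 + 3|_9 = 1937434593 ⇒ 1937434592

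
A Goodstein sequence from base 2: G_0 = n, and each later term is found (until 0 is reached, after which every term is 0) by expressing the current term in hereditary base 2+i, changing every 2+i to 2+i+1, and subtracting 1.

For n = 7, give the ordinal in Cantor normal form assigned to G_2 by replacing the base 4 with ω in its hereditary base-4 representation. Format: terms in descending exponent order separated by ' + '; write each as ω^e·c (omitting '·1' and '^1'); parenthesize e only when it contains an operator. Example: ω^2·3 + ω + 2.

G_0=7  [base 2] 2^2 + 2 + 1  →[2↦3]→  3^3 + 3 + 1 = 31  −1 ⇒ G_1=30
G_1=30  [base 3] 3^3 + 3  →[3↦4]→  4^4 + 4 = 260  −1 ⇒ G_2=259
G_2=259  [base 4] 4^4 + 3  →[4↦5]→  5^5 + 3 = 3128  −1 ⇒ G_3=3127

ω^ω + 3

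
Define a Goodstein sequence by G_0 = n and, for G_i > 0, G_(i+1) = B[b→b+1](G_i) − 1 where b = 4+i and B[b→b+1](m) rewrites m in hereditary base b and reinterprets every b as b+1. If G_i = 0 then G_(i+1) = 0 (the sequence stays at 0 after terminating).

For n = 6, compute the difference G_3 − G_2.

0

base 4: 6 = 4 + 2; at 5: 5 + 2 = 7; next = 6
base 5: 6 = 5 + 1; at 6: 6 + 1 = 7; next = 6
base 6: 6 = 6; at 7: 7 = 7; next = 6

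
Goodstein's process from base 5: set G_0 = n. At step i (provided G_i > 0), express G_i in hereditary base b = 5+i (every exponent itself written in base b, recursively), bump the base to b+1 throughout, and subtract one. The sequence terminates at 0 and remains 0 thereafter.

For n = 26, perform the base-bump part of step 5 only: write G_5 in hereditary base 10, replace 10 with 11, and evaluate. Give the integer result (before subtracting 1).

[0] 26 ≡ 5^2 + 1 (base 5). Lift 6: 37. −1: 36.
[1] 36 ≡ 6^2 (base 6). Lift 7: 49. −1: 48.
[2] 48 ≡ 6·7 + 6 (base 7). Lift 8: 54. −1: 53.
[3] 53 ≡ 6·8 + 5 (base 8). Lift 9: 59. −1: 58.
[4] 58 ≡ 6·9 + 4 (base 9). Lift 10: 64. −1: 63.
[5] 63 ≡ 6·10 + 3 (base 10). Lift 11: 69. −1: 68.

69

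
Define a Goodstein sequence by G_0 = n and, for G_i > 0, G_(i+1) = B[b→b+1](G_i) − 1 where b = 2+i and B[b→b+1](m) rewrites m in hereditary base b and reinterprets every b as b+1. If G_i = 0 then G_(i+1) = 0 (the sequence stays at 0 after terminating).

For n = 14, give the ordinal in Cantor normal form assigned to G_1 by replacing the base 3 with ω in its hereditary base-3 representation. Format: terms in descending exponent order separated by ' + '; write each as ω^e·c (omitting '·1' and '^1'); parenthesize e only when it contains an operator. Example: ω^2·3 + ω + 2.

ω^(ω + 1) + ω^ω + 2

[0] 14 ≡ 2^(2 + 1) + 2^2 + 2 (base 2). Lift 3: 111. −1: 110.
[1] 110 ≡ 3^(3 + 1) + 3^3 + 2 (base 3). Lift 4: 1282. −1: 1281.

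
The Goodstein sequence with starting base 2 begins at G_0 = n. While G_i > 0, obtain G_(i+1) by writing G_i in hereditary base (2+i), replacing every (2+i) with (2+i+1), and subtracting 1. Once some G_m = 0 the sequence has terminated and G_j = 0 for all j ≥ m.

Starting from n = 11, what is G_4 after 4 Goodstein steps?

11 —HB2→ 2^(2 + 1) + 2 + 1 —bump→ 3^(3 + 1) + 3 + 1 = 85 —(−1)→ 84
84 —HB3→ 3^(3 + 1) + 3 —bump→ 4^(4 + 1) + 4 = 1028 —(−1)→ 1027
1027 —HB4→ 4^(4 + 1) + 3 —bump→ 5^(5 + 1) + 3 = 15628 —(−1)→ 15627
15627 —HB5→ 5^(5 + 1) + 2 —bump→ 6^(6 + 1) + 2 = 279938 —(−1)→ 279937
279937 —HB6→ 6^(6 + 1) + 1 —bump→ 7^(7 + 1) + 1 = 5764802 —(−1)→ 5764801

279937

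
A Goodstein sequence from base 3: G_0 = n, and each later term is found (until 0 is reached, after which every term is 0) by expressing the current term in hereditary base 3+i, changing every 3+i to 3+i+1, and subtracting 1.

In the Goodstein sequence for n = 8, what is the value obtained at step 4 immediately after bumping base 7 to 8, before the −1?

base 3: 8 = 2·3 + 2; at 4: 2·4 + 2 = 10; next = 9
base 4: 9 = 2·4 + 1; at 5: 2·5 + 1 = 11; next = 10
base 5: 10 = 2·5; at 6: 2·6 = 12; next = 11
base 6: 11 = 6 + 5; at 7: 7 + 5 = 12; next = 11
base 7: 11 = 7 + 4; at 8: 8 + 4 = 12; next = 11

12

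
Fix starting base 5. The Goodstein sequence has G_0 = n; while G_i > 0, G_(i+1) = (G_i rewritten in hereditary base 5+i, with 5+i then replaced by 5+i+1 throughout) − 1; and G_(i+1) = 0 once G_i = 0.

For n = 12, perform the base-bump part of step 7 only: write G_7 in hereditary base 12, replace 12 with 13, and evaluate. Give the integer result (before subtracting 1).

16

G_0=12  [base 5] 2·5 + 2  →[5↦6]→  2·6 + 2 = 14  −1 ⇒ G_1=13
G_1=13  [base 6] 2·6 + 1  →[6↦7]→  2·7 + 1 = 15  −1 ⇒ G_2=14
G_2=14  [base 7] 2·7  →[7↦8]→  2·8 = 16  −1 ⇒ G_3=15
G_3=15  [base 8] 8 + 7  →[8↦9]→  9 + 7 = 16  −1 ⇒ G_4=15
G_4=15  [base 9] 9 + 6  →[9↦10]→  10 + 6 = 16  −1 ⇒ G_5=15
G_5=15  [base 10] 10 + 5  →[10↦11]→  11 + 5 = 16  −1 ⇒ G_6=15
G_6=15  [base 11] 11 + 4  →[11↦12]→  12 + 4 = 16  −1 ⇒ G_7=15
G_7=15  [base 12] 12 + 3  →[12↦13]→  13 + 3 = 16  −1 ⇒ G_8=15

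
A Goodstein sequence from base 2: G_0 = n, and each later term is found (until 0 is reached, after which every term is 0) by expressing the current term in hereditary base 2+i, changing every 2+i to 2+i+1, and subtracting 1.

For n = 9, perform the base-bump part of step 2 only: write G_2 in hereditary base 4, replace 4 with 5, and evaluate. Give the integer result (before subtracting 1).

[0] 9 ≡ 2^(2 + 1) + 1 (base 2). Lift 3: 82. −1: 81.
[1] 81 ≡ 3^(3 + 1) (base 3). Lift 4: 1024. −1: 1023.
[2] 1023 ≡ 3·4^4 + 3·4^3 + 3·4^2 + 3·4 + 3 (base 4). Lift 5: 9843. −1: 9842.

9843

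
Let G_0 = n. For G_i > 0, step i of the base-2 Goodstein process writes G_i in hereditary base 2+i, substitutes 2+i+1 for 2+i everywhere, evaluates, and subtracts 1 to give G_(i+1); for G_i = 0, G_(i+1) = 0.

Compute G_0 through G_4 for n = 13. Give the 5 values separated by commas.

(0) 13|_2 = 2^(2 + 1) + 2^2 + 1 ↦ 3^(3 + 1) + 3^3 + 1|_3 = 109 ⇒ 108
(1) 108|_3 = 3^(3 + 1) + 3^3 ↦ 4^(4 + 1) + 4^4|_4 = 1280 ⇒ 1279
(2) 1279|_4 = 4^(4 + 1) + 3·4^3 + 3·4^2 + 3·4 + 3 ↦ 5^(5 + 1) + 3·5^3 + 3·5^2 + 3·5 + 3|_5 = 16093 ⇒ 16092
(3) 16092|_5 = 5^(5 + 1) + 3·5^3 + 3·5^2 + 3·5 + 2 ↦ 6^(6 + 1) + 3·6^3 + 3·6^2 + 3·6 + 2|_6 = 280712 ⇒ 280711

13, 108, 1279, 16092, 280711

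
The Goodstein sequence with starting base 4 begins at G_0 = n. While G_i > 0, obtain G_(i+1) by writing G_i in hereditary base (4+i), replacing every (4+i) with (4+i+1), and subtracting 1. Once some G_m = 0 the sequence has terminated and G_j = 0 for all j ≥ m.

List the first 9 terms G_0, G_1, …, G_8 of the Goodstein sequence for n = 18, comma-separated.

18, 26, 36, 48, 53, 58, 63, 68, 73

base 4: 18 = 4^2 + 2; at 5: 5^2 + 2 = 27; next = 26
base 5: 26 = 5^2 + 1; at 6: 6^2 + 1 = 37; next = 36
base 6: 36 = 6^2; at 7: 7^2 = 49; next = 48
base 7: 48 = 6·7 + 6; at 8: 6·8 + 6 = 54; next = 53
base 8: 53 = 6·8 + 5; at 9: 6·9 + 5 = 59; next = 58
base 9: 58 = 6·9 + 4; at 10: 6·10 + 4 = 64; next = 63
base 10: 63 = 6·10 + 3; at 11: 6·11 + 3 = 69; next = 68
base 11: 68 = 6·11 + 2; at 12: 6·12 + 2 = 74; next = 73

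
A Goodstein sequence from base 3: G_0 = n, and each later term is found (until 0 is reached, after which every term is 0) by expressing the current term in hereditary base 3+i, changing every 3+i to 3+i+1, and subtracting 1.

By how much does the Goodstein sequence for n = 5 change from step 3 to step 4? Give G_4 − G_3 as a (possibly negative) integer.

[0] 5 ≡ 3 + 2 (base 3). Lift 4: 6. −1: 5.
[1] 5 ≡ 4 + 1 (base 4). Lift 5: 6. −1: 5.
[2] 5 ≡ 5 (base 5). Lift 6: 6. −1: 5.
[3] 5 ≡ 5 (base 6). Lift 7: 5. −1: 4.

-1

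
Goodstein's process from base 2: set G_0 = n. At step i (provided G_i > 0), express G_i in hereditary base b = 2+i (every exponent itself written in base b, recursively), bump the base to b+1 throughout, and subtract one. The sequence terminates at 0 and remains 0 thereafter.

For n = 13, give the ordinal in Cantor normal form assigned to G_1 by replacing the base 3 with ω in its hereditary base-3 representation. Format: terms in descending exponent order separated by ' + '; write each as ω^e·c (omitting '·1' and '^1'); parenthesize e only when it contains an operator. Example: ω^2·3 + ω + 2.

[0] 13 ≡ 2^(2 + 1) + 2^2 + 1 (base 2). Lift 3: 109. −1: 108.
[1] 108 ≡ 3^(3 + 1) + 3^3 (base 3). Lift 4: 1280. −1: 1279.

ω^(ω + 1) + ω^ω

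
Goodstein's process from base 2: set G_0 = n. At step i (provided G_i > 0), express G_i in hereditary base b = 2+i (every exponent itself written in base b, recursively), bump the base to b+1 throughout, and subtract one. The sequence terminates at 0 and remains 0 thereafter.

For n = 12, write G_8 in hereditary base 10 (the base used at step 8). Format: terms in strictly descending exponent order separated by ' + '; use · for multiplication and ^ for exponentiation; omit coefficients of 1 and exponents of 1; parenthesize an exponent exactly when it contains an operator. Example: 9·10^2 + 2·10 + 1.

i=0: 12 = 2^(2 + 1) + 2^2 (b=2); 2→3: 3^(3 + 1) + 3^3 = 108; 108−1 = 107
i=1: 107 = 3^(3 + 1) + 2·3^2 + 2·3 + 2 (b=3); 3→4: 4^(4 + 1) + 2·4^2 + 2·4 + 2 = 1066; 1066−1 = 1065
i=2: 1065 = 4^(4 + 1) + 2·4^2 + 2·4 + 1 (b=4); 4→5: 5^(5 + 1) + 2·5^2 + 2·5 + 1 = 15686; 15686−1 = 15685
i=3: 15685 = 5^(5 + 1) + 2·5^2 + 2·5 (b=5); 5→6: 6^(6 + 1) + 2·6^2 + 2·6 = 280020; 280020−1 = 280019
i=4: 280019 = 6^(6 + 1) + 2·6^2 + 6 + 5 (b=6); 6→7: 7^(7 + 1) + 2·7^2 + 7 + 5 = 5764911; 5764911−1 = 5764910
i=5: 5764910 = 7^(7 + 1) + 2·7^2 + 7 + 4 (b=7); 7→8: 8^(8 + 1) + 2·8^2 + 8 + 4 = 134217868; 134217868−1 = 134217867
i=6: 134217867 = 8^(8 + 1) + 2·8^2 + 8 + 3 (b=8); 8→9: 9^(9 + 1) + 2·9^2 + 9 + 3 = 3486784575; 3486784575−1 = 3486784574
i=7: 3486784574 = 9^(9 + 1) + 2·9^2 + 9 + 2 (b=9); 9→10: 10^(10 + 1) + 2·10^2 + 10 + 2 = 100000000212; 100000000212−1 = 100000000211

10^(10 + 1) + 2·10^2 + 10 + 1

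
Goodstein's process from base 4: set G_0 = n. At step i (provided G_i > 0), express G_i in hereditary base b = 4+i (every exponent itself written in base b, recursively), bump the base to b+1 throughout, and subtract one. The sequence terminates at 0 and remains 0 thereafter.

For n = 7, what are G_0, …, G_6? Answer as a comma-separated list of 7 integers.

7, 7, 7, 7, 7, 6, 5

[0] 7 ≡ 4 + 3 (base 4). Lift 5: 8. −1: 7.
[1] 7 ≡ 5 + 2 (base 5). Lift 6: 8. −1: 7.
[2] 7 ≡ 6 + 1 (base 6). Lift 7: 8. −1: 7.
[3] 7 ≡ 7 (base 7). Lift 8: 8. −1: 7.
[4] 7 ≡ 7 (base 8). Lift 9: 7. −1: 6.
[5] 6 ≡ 6 (base 9). Lift 10: 6. −1: 5.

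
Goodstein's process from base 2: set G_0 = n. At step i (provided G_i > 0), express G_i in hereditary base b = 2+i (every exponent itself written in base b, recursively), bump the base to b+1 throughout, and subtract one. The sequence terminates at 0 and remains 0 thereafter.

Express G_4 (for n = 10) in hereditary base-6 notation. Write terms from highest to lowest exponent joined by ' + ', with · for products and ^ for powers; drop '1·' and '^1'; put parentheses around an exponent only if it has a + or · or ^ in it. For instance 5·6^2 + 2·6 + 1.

10 —HB2→ 2^(2 + 1) + 2 —bump→ 3^(3 + 1) + 3 = 84 —(−1)→ 83
83 —HB3→ 3^(3 + 1) + 2 —bump→ 4^(4 + 1) + 2 = 1026 —(−1)→ 1025
1025 —HB4→ 4^(4 + 1) + 1 —bump→ 5^(5 + 1) + 1 = 15626 —(−1)→ 15625
15625 —HB5→ 5^(5 + 1) —bump→ 6^(6 + 1) = 279936 —(−1)→ 279935
279935 —HB6→ 5·6^6 + 5·6^5 + 5·6^4 + 5·6^3 + 5·6^2 + 5·6 + 5 —bump→ 5·7^7 + 5·7^5 + 5·7^4 + 5·7^3 + 5·7^2 + 5·7 + 5 = 4215755 —(−1)→ 4215754

5·6^6 + 5·6^5 + 5·6^4 + 5·6^3 + 5·6^2 + 5·6 + 5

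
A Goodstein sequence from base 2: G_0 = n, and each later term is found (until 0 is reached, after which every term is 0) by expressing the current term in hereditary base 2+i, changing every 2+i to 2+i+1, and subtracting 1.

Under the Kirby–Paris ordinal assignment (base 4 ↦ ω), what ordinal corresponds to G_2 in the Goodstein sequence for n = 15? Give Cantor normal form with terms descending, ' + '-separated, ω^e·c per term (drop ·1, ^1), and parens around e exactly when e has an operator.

i=0: 15 = 2^(2 + 1) + 2^2 + 2 + 1 (b=2); 2→3: 3^(3 + 1) + 3^3 + 3 + 1 = 112; 112−1 = 111
i=1: 111 = 3^(3 + 1) + 3^3 + 3 (b=3); 3→4: 4^(4 + 1) + 4^4 + 4 = 1284; 1284−1 = 1283
i=2: 1283 = 4^(4 + 1) + 4^4 + 3 (b=4); 4→5: 5^(5 + 1) + 5^5 + 3 = 18753; 18753−1 = 18752

ω^(ω + 1) + ω^ω + 3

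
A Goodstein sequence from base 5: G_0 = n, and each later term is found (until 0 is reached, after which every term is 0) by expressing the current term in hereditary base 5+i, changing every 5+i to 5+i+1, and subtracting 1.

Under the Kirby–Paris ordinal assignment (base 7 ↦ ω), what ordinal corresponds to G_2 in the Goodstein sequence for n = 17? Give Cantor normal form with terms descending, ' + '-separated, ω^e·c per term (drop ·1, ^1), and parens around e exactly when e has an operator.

i=0: 17 = 3·5 + 2 (b=5); 5→6: 3·6 + 2 = 20; 20−1 = 19
i=1: 19 = 3·6 + 1 (b=6); 6→7: 3·7 + 1 = 22; 22−1 = 21

ω·3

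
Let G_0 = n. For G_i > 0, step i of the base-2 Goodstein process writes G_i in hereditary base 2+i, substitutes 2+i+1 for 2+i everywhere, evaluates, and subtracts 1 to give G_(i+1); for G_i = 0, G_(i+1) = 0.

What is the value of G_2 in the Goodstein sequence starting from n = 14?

1281

base 2: 14 = 2^(2 + 1) + 2^2 + 2; at 3: 3^(3 + 1) + 3^3 + 3 = 111; next = 110
base 3: 110 = 3^(3 + 1) + 3^3 + 2; at 4: 4^(4 + 1) + 4^4 + 2 = 1282; next = 1281
base 4: 1281 = 4^(4 + 1) + 4^4 + 1; at 5: 5^(5 + 1) + 5^5 + 1 = 18751; next = 18750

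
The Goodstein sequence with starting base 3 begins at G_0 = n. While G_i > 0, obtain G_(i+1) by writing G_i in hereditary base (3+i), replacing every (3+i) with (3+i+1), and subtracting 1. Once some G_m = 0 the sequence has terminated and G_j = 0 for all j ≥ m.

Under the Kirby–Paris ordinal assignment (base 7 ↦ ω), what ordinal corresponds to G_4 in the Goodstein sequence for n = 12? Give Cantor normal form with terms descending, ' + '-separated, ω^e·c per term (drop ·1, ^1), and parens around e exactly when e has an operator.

ω^2

12 —HB3→ 3^2 + 3 —bump→ 4^2 + 4 = 20 —(−1)→ 19
19 —HB4→ 4^2 + 3 —bump→ 5^2 + 3 = 28 —(−1)→ 27
27 —HB5→ 5^2 + 2 —bump→ 6^2 + 2 = 38 —(−1)→ 37
37 —HB6→ 6^2 + 1 —bump→ 7^2 + 1 = 50 —(−1)→ 49
49 —HB7→ 7^2 —bump→ 8^2 = 64 —(−1)→ 63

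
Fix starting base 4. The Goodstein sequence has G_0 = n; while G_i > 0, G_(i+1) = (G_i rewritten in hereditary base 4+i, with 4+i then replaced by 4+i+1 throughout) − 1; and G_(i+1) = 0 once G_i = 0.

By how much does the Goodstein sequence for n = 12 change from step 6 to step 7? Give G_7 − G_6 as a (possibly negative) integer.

0

12 —HB4→ 3·4 —bump→ 3·5 = 15 —(−1)→ 14
14 —HB5→ 2·5 + 4 —bump→ 2·6 + 4 = 16 —(−1)→ 15
15 —HB6→ 2·6 + 3 —bump→ 2·7 + 3 = 17 —(−1)→ 16
16 —HB7→ 2·7 + 2 —bump→ 2·8 + 2 = 18 —(−1)→ 17
17 —HB8→ 2·8 + 1 —bump→ 2·9 + 1 = 19 —(−1)→ 18
18 —HB9→ 2·9 —bump→ 2·10 = 20 —(−1)→ 19
19 —HB10→ 10 + 9 —bump→ 11 + 9 = 20 —(−1)→ 19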